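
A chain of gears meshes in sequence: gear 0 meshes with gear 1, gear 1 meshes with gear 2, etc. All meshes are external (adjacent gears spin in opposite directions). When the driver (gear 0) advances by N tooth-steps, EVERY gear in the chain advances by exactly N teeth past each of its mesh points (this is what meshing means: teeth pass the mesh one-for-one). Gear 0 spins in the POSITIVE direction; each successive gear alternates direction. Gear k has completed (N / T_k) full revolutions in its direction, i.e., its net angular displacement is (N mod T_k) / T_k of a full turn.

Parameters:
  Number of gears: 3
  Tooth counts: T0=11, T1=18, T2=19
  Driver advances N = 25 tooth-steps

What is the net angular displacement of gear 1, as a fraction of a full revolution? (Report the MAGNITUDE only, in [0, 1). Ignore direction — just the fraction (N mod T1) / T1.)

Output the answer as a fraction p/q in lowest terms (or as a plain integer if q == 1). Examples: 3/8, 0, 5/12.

Answer: 7/18

Derivation:
Chain of 3 gears, tooth counts: [11, 18, 19]
  gear 0: T0=11, direction=positive, advance = 25 mod 11 = 3 teeth = 3/11 turn
  gear 1: T1=18, direction=negative, advance = 25 mod 18 = 7 teeth = 7/18 turn
  gear 2: T2=19, direction=positive, advance = 25 mod 19 = 6 teeth = 6/19 turn
Gear 1: 25 mod 18 = 7
Fraction = 7 / 18 = 7/18 (gcd(7,18)=1) = 7/18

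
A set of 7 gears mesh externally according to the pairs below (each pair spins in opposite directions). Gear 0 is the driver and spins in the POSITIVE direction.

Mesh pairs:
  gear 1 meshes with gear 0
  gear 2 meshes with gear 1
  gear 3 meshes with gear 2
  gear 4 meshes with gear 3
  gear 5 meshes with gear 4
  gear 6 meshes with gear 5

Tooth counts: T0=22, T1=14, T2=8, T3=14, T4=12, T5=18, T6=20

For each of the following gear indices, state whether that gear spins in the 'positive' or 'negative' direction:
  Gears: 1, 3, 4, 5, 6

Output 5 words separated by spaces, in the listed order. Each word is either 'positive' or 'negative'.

Gear 0 (driver): positive (depth 0)
  gear 1: meshes with gear 0 -> depth 1 -> negative (opposite of gear 0)
  gear 2: meshes with gear 1 -> depth 2 -> positive (opposite of gear 1)
  gear 3: meshes with gear 2 -> depth 3 -> negative (opposite of gear 2)
  gear 4: meshes with gear 3 -> depth 4 -> positive (opposite of gear 3)
  gear 5: meshes with gear 4 -> depth 5 -> negative (opposite of gear 4)
  gear 6: meshes with gear 5 -> depth 6 -> positive (opposite of gear 5)
Queried indices 1, 3, 4, 5, 6 -> negative, negative, positive, negative, positive

Answer: negative negative positive negative positive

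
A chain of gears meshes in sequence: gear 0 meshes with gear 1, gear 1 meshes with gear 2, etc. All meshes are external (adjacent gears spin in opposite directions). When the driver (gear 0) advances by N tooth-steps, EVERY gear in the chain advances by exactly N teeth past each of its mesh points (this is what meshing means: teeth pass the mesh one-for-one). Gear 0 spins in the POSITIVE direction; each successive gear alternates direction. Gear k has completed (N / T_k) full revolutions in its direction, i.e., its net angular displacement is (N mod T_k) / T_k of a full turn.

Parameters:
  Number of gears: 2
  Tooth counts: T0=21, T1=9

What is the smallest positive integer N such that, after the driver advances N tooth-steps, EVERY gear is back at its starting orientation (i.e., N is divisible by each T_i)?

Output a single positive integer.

Gear k returns to start when N is a multiple of T_k.
All gears at start simultaneously when N is a common multiple of [21, 9]; the smallest such N is lcm(21, 9).
Start: lcm = T0 = 21
Fold in T1=9: gcd(21, 9) = 3; lcm(21, 9) = 21 * 9 / 3 = 189 / 3 = 63
Full cycle length = 63

Answer: 63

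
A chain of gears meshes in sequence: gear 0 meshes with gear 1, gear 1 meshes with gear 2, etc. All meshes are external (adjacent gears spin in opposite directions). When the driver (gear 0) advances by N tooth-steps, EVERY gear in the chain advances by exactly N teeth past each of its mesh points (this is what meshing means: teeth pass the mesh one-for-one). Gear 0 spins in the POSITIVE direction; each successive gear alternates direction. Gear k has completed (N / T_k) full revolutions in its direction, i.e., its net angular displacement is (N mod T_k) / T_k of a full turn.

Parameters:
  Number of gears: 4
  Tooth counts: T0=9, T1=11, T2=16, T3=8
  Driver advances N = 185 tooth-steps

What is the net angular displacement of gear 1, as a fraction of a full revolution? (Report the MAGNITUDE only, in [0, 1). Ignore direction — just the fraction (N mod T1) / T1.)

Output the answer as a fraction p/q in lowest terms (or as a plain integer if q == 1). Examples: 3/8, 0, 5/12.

Chain of 4 gears, tooth counts: [9, 11, 16, 8]
  gear 0: T0=9, direction=positive, advance = 185 mod 9 = 5 teeth = 5/9 turn
  gear 1: T1=11, direction=negative, advance = 185 mod 11 = 9 teeth = 9/11 turn
  gear 2: T2=16, direction=positive, advance = 185 mod 16 = 9 teeth = 9/16 turn
  gear 3: T3=8, direction=negative, advance = 185 mod 8 = 1 teeth = 1/8 turn
Gear 1: 185 mod 11 = 9
Fraction = 9 / 11 = 9/11 (gcd(9,11)=1) = 9/11

Answer: 9/11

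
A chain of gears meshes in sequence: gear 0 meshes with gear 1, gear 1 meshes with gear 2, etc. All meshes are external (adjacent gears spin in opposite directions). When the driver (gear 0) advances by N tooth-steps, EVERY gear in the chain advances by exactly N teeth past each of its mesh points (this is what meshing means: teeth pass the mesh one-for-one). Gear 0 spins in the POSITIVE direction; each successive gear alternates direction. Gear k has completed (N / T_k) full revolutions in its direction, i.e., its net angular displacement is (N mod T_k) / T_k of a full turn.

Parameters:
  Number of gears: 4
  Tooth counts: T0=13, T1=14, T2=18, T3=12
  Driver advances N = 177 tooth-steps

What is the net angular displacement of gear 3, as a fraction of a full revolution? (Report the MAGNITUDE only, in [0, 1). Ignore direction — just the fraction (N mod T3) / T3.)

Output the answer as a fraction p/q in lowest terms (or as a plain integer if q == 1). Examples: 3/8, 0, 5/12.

Chain of 4 gears, tooth counts: [13, 14, 18, 12]
  gear 0: T0=13, direction=positive, advance = 177 mod 13 = 8 teeth = 8/13 turn
  gear 1: T1=14, direction=negative, advance = 177 mod 14 = 9 teeth = 9/14 turn
  gear 2: T2=18, direction=positive, advance = 177 mod 18 = 15 teeth = 15/18 turn
  gear 3: T3=12, direction=negative, advance = 177 mod 12 = 9 teeth = 9/12 turn
Gear 3: 177 mod 12 = 9
Fraction = 9 / 12 = 3/4 (gcd(9,12)=3) = 3/4

Answer: 3/4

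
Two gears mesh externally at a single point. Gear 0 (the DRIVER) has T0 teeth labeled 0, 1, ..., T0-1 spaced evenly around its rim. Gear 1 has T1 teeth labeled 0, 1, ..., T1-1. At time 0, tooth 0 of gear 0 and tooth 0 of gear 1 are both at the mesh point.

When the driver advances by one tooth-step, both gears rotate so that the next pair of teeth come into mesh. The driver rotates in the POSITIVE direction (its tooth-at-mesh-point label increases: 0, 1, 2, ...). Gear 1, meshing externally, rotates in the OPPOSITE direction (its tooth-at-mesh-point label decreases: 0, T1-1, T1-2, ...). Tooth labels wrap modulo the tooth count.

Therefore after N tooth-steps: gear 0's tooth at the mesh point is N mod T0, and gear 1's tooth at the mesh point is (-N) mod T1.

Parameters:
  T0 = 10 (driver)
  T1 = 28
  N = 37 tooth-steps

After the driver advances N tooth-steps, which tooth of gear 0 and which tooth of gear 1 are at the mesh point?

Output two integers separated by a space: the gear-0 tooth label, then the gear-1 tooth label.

Answer: 7 19

Derivation:
Gear 0 (driver, T0=10): tooth at mesh = N mod T0
  37 = 3 * 10 + 7, so 37 mod 10 = 7
  gear 0 tooth = 7
Gear 1 (driven, T1=28): tooth at mesh = (-N) mod T1
  37 = 1 * 28 + 9, so 37 mod 28 = 9
  (-37) mod 28 = (-9) mod 28 = 28 - 9 = 19
Mesh after 37 steps: gear-0 tooth 7 meets gear-1 tooth 19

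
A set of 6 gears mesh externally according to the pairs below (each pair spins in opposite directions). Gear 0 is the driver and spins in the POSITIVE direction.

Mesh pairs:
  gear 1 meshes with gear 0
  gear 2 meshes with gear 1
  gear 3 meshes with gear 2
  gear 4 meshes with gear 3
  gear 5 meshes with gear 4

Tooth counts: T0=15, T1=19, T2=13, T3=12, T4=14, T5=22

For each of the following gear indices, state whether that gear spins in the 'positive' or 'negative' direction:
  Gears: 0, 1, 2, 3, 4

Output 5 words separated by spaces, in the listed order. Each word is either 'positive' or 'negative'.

Gear 0 (driver): positive (depth 0)
  gear 1: meshes with gear 0 -> depth 1 -> negative (opposite of gear 0)
  gear 2: meshes with gear 1 -> depth 2 -> positive (opposite of gear 1)
  gear 3: meshes with gear 2 -> depth 3 -> negative (opposite of gear 2)
  gear 4: meshes with gear 3 -> depth 4 -> positive (opposite of gear 3)
  gear 5: meshes with gear 4 -> depth 5 -> negative (opposite of gear 4)
Queried indices 0, 1, 2, 3, 4 -> positive, negative, positive, negative, positive

Answer: positive negative positive negative positive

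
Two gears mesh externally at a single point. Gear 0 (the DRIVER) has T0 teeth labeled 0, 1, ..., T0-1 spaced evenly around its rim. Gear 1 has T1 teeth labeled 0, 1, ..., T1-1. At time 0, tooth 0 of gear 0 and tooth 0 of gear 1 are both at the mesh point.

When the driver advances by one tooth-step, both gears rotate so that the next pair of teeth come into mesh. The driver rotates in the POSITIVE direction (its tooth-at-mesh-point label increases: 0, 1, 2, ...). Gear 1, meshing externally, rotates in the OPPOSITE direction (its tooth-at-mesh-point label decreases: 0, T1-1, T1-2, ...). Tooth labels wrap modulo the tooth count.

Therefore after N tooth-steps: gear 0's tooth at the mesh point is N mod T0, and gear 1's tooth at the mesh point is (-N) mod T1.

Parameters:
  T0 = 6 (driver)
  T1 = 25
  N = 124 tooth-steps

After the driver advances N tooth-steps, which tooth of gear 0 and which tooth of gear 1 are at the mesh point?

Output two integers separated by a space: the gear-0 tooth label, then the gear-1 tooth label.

Answer: 4 1

Derivation:
Gear 0 (driver, T0=6): tooth at mesh = N mod T0
  124 = 20 * 6 + 4, so 124 mod 6 = 4
  gear 0 tooth = 4
Gear 1 (driven, T1=25): tooth at mesh = (-N) mod T1
  124 = 4 * 25 + 24, so 124 mod 25 = 24
  (-124) mod 25 = (-24) mod 25 = 25 - 24 = 1
Mesh after 124 steps: gear-0 tooth 4 meets gear-1 tooth 1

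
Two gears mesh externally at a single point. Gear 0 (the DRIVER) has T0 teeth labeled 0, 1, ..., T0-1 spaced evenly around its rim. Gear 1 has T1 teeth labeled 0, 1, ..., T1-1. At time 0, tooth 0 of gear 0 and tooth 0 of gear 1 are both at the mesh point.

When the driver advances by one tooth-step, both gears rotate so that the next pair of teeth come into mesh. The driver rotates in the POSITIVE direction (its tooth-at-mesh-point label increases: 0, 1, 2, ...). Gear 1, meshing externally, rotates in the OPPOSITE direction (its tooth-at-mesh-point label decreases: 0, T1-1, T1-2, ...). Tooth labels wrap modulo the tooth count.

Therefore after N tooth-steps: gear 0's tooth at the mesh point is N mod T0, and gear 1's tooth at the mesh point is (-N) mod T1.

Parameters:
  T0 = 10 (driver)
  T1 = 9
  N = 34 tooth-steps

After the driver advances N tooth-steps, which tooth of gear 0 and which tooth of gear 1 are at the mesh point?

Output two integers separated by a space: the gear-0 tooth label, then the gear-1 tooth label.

Answer: 4 2

Derivation:
Gear 0 (driver, T0=10): tooth at mesh = N mod T0
  34 = 3 * 10 + 4, so 34 mod 10 = 4
  gear 0 tooth = 4
Gear 1 (driven, T1=9): tooth at mesh = (-N) mod T1
  34 = 3 * 9 + 7, so 34 mod 9 = 7
  (-34) mod 9 = (-7) mod 9 = 9 - 7 = 2
Mesh after 34 steps: gear-0 tooth 4 meets gear-1 tooth 2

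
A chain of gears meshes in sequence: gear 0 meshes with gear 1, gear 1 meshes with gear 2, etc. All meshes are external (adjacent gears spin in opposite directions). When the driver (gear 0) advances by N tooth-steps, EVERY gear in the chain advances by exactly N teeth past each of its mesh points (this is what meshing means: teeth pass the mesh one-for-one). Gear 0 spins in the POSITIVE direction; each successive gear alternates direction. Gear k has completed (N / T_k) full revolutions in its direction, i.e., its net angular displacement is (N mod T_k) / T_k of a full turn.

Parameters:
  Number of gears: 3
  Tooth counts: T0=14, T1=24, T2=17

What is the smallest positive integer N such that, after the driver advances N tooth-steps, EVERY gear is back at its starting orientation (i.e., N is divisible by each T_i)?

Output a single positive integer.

Answer: 2856

Derivation:
Gear k returns to start when N is a multiple of T_k.
All gears at start simultaneously when N is a common multiple of [14, 24, 17]; the smallest such N is lcm(14, 24, 17).
Start: lcm = T0 = 14
Fold in T1=24: gcd(14, 24) = 2; lcm(14, 24) = 14 * 24 / 2 = 336 / 2 = 168
Fold in T2=17: gcd(168, 17) = 1; lcm(168, 17) = 168 * 17 / 1 = 2856 / 1 = 2856
Full cycle length = 2856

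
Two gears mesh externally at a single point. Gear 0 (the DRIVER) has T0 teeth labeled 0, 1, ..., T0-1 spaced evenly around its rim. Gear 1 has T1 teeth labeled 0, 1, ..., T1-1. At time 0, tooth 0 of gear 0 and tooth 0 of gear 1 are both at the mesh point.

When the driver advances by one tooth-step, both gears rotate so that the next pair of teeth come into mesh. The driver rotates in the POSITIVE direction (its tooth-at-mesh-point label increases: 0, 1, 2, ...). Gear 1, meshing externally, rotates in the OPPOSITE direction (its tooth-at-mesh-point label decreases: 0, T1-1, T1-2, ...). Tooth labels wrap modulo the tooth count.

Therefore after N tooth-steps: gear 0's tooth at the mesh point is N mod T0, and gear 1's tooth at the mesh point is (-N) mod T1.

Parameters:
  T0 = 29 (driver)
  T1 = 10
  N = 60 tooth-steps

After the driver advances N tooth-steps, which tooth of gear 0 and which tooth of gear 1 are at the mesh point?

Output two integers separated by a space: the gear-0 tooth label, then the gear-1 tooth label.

Gear 0 (driver, T0=29): tooth at mesh = N mod T0
  60 = 2 * 29 + 2, so 60 mod 29 = 2
  gear 0 tooth = 2
Gear 1 (driven, T1=10): tooth at mesh = (-N) mod T1
  60 = 6 * 10 + 0, so 60 mod 10 = 0
  (-60) mod 10 = 0
Mesh after 60 steps: gear-0 tooth 2 meets gear-1 tooth 0

Answer: 2 0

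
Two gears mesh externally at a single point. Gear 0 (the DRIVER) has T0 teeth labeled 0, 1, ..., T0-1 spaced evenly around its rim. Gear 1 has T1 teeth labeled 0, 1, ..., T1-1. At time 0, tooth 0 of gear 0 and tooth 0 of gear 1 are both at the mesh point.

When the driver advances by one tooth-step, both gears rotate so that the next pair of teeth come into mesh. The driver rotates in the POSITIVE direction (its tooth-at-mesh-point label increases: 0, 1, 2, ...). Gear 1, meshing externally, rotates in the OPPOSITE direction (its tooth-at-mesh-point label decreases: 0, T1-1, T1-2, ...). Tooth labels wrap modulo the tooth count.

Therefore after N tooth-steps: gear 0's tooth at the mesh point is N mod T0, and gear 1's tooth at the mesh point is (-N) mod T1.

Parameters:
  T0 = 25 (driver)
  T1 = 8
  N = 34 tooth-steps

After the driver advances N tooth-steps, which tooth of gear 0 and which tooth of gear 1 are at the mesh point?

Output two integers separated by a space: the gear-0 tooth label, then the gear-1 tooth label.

Answer: 9 6

Derivation:
Gear 0 (driver, T0=25): tooth at mesh = N mod T0
  34 = 1 * 25 + 9, so 34 mod 25 = 9
  gear 0 tooth = 9
Gear 1 (driven, T1=8): tooth at mesh = (-N) mod T1
  34 = 4 * 8 + 2, so 34 mod 8 = 2
  (-34) mod 8 = (-2) mod 8 = 8 - 2 = 6
Mesh after 34 steps: gear-0 tooth 9 meets gear-1 tooth 6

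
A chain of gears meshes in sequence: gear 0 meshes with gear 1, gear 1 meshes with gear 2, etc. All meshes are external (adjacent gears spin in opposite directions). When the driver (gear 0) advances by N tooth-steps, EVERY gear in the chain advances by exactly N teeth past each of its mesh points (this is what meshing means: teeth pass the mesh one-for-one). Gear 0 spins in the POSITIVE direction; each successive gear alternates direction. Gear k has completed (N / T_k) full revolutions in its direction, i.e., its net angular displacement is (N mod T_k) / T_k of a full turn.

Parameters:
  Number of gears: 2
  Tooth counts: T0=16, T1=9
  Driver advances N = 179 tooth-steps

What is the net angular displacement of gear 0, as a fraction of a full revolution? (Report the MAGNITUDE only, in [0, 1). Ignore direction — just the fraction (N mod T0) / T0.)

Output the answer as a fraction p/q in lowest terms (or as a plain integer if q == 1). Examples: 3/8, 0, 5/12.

Chain of 2 gears, tooth counts: [16, 9]
  gear 0: T0=16, direction=positive, advance = 179 mod 16 = 3 teeth = 3/16 turn
  gear 1: T1=9, direction=negative, advance = 179 mod 9 = 8 teeth = 8/9 turn
Gear 0: 179 mod 16 = 3
Fraction = 3 / 16 = 3/16 (gcd(3,16)=1) = 3/16

Answer: 3/16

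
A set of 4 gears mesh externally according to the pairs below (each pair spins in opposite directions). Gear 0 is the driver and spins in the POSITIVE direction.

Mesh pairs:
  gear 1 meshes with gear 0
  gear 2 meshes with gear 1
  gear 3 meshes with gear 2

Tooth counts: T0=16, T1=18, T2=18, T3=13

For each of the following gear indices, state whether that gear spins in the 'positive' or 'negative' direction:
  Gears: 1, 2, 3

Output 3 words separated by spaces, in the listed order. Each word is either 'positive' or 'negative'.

Gear 0 (driver): positive (depth 0)
  gear 1: meshes with gear 0 -> depth 1 -> negative (opposite of gear 0)
  gear 2: meshes with gear 1 -> depth 2 -> positive (opposite of gear 1)
  gear 3: meshes with gear 2 -> depth 3 -> negative (opposite of gear 2)
Queried indices 1, 2, 3 -> negative, positive, negative

Answer: negative positive negative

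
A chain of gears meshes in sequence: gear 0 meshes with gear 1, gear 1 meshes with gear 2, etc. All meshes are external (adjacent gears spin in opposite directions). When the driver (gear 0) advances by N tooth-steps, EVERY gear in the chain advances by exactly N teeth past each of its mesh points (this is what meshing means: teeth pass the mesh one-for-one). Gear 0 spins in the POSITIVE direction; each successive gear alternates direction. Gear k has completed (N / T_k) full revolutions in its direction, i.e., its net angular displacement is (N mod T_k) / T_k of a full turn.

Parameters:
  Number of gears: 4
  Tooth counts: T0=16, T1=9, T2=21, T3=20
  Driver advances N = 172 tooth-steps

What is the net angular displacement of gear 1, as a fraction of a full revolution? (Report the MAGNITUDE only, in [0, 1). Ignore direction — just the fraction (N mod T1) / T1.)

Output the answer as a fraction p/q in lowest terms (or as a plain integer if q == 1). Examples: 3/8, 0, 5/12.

Chain of 4 gears, tooth counts: [16, 9, 21, 20]
  gear 0: T0=16, direction=positive, advance = 172 mod 16 = 12 teeth = 12/16 turn
  gear 1: T1=9, direction=negative, advance = 172 mod 9 = 1 teeth = 1/9 turn
  gear 2: T2=21, direction=positive, advance = 172 mod 21 = 4 teeth = 4/21 turn
  gear 3: T3=20, direction=negative, advance = 172 mod 20 = 12 teeth = 12/20 turn
Gear 1: 172 mod 9 = 1
Fraction = 1 / 9 = 1/9 (gcd(1,9)=1) = 1/9

Answer: 1/9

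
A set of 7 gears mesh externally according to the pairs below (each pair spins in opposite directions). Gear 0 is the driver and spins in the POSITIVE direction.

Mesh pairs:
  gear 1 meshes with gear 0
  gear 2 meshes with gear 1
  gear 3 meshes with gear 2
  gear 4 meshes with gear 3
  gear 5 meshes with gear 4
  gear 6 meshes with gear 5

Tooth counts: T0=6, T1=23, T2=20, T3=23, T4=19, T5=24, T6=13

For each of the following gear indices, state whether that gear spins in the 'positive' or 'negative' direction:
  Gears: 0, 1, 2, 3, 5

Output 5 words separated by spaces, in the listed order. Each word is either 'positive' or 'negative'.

Gear 0 (driver): positive (depth 0)
  gear 1: meshes with gear 0 -> depth 1 -> negative (opposite of gear 0)
  gear 2: meshes with gear 1 -> depth 2 -> positive (opposite of gear 1)
  gear 3: meshes with gear 2 -> depth 3 -> negative (opposite of gear 2)
  gear 4: meshes with gear 3 -> depth 4 -> positive (opposite of gear 3)
  gear 5: meshes with gear 4 -> depth 5 -> negative (opposite of gear 4)
  gear 6: meshes with gear 5 -> depth 6 -> positive (opposite of gear 5)
Queried indices 0, 1, 2, 3, 5 -> positive, negative, positive, negative, negative

Answer: positive negative positive negative negative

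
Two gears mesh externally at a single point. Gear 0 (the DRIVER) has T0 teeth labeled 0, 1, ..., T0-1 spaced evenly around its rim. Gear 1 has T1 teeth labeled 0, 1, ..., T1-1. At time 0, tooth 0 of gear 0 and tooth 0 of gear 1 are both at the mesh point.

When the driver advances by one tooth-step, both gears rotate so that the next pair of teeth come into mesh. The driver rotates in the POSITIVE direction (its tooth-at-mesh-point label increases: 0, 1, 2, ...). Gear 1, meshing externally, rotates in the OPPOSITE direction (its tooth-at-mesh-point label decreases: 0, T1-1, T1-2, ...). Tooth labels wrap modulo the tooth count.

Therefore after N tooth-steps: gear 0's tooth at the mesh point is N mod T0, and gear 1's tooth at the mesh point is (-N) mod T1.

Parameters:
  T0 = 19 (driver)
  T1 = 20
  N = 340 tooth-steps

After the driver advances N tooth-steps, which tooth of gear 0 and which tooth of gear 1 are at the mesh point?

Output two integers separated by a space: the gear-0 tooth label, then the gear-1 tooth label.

Gear 0 (driver, T0=19): tooth at mesh = N mod T0
  340 = 17 * 19 + 17, so 340 mod 19 = 17
  gear 0 tooth = 17
Gear 1 (driven, T1=20): tooth at mesh = (-N) mod T1
  340 = 17 * 20 + 0, so 340 mod 20 = 0
  (-340) mod 20 = 0
Mesh after 340 steps: gear-0 tooth 17 meets gear-1 tooth 0

Answer: 17 0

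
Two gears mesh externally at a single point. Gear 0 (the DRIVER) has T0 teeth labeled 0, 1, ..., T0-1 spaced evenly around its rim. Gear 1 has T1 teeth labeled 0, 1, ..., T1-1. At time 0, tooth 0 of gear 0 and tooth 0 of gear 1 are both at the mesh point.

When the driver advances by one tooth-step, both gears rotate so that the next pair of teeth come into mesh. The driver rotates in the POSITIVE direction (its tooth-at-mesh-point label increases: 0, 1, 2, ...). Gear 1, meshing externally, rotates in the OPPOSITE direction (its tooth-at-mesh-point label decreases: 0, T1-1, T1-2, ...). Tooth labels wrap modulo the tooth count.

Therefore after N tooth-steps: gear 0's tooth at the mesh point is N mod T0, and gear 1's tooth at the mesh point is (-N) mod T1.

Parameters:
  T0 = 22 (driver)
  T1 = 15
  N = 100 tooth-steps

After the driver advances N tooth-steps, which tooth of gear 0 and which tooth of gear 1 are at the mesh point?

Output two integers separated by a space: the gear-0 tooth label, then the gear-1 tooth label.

Answer: 12 5

Derivation:
Gear 0 (driver, T0=22): tooth at mesh = N mod T0
  100 = 4 * 22 + 12, so 100 mod 22 = 12
  gear 0 tooth = 12
Gear 1 (driven, T1=15): tooth at mesh = (-N) mod T1
  100 = 6 * 15 + 10, so 100 mod 15 = 10
  (-100) mod 15 = (-10) mod 15 = 15 - 10 = 5
Mesh after 100 steps: gear-0 tooth 12 meets gear-1 tooth 5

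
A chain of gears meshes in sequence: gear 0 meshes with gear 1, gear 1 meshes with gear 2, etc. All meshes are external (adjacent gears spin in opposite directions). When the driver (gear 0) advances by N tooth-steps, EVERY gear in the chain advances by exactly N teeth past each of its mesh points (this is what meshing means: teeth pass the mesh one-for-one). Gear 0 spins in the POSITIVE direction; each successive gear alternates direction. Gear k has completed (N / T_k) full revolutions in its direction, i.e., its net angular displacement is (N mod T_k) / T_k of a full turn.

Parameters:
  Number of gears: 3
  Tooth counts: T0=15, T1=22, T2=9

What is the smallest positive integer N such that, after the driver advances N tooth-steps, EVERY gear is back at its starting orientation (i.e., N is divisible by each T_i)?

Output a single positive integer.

Answer: 990

Derivation:
Gear k returns to start when N is a multiple of T_k.
All gears at start simultaneously when N is a common multiple of [15, 22, 9]; the smallest such N is lcm(15, 22, 9).
Start: lcm = T0 = 15
Fold in T1=22: gcd(15, 22) = 1; lcm(15, 22) = 15 * 22 / 1 = 330 / 1 = 330
Fold in T2=9: gcd(330, 9) = 3; lcm(330, 9) = 330 * 9 / 3 = 2970 / 3 = 990
Full cycle length = 990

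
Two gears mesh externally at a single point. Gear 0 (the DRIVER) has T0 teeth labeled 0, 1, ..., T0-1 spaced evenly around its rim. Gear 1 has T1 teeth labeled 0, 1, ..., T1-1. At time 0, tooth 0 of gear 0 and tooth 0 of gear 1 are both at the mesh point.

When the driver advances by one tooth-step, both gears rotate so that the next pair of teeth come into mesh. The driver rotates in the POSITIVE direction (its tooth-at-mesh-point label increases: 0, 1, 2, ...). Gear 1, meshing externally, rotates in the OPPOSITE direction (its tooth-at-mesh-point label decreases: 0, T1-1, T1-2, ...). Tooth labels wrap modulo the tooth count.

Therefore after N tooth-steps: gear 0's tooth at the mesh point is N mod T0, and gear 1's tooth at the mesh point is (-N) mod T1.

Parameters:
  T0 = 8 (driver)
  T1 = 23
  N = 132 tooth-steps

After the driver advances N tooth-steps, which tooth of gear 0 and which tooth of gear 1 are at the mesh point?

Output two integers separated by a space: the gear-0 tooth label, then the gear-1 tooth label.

Gear 0 (driver, T0=8): tooth at mesh = N mod T0
  132 = 16 * 8 + 4, so 132 mod 8 = 4
  gear 0 tooth = 4
Gear 1 (driven, T1=23): tooth at mesh = (-N) mod T1
  132 = 5 * 23 + 17, so 132 mod 23 = 17
  (-132) mod 23 = (-17) mod 23 = 23 - 17 = 6
Mesh after 132 steps: gear-0 tooth 4 meets gear-1 tooth 6

Answer: 4 6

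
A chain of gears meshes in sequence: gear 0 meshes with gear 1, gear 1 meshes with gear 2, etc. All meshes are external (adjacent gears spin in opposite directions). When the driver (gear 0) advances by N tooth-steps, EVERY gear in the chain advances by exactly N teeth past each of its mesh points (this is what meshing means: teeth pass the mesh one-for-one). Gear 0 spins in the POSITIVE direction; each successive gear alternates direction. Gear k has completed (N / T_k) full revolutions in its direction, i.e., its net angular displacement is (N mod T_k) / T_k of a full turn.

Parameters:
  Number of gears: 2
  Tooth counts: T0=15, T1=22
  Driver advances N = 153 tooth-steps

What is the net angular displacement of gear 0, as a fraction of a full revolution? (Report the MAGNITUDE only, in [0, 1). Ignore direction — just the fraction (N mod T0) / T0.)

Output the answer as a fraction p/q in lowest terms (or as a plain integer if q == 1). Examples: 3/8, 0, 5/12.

Chain of 2 gears, tooth counts: [15, 22]
  gear 0: T0=15, direction=positive, advance = 153 mod 15 = 3 teeth = 3/15 turn
  gear 1: T1=22, direction=negative, advance = 153 mod 22 = 21 teeth = 21/22 turn
Gear 0: 153 mod 15 = 3
Fraction = 3 / 15 = 1/5 (gcd(3,15)=3) = 1/5

Answer: 1/5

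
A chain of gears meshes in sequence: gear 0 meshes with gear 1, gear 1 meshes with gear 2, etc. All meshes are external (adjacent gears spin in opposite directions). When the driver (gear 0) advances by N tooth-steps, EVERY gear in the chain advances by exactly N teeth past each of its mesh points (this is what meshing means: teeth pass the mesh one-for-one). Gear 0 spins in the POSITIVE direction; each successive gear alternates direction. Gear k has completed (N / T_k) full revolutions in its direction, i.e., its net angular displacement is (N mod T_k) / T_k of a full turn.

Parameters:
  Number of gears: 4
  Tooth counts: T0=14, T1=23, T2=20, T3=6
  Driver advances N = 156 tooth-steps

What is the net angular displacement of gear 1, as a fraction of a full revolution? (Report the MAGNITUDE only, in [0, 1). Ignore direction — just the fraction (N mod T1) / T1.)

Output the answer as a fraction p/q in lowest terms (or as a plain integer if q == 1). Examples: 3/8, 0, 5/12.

Answer: 18/23

Derivation:
Chain of 4 gears, tooth counts: [14, 23, 20, 6]
  gear 0: T0=14, direction=positive, advance = 156 mod 14 = 2 teeth = 2/14 turn
  gear 1: T1=23, direction=negative, advance = 156 mod 23 = 18 teeth = 18/23 turn
  gear 2: T2=20, direction=positive, advance = 156 mod 20 = 16 teeth = 16/20 turn
  gear 3: T3=6, direction=negative, advance = 156 mod 6 = 0 teeth = 0/6 turn
Gear 1: 156 mod 23 = 18
Fraction = 18 / 23 = 18/23 (gcd(18,23)=1) = 18/23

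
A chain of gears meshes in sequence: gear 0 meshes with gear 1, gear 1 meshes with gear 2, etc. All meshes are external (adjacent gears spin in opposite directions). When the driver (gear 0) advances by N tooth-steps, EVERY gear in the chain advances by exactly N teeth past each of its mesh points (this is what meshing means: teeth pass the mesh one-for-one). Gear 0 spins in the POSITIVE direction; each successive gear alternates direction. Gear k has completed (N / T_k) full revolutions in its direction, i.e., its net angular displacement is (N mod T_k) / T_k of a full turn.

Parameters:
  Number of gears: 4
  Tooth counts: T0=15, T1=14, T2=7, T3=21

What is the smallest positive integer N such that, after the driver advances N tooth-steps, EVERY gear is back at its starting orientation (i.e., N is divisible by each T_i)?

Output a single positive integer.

Answer: 210

Derivation:
Gear k returns to start when N is a multiple of T_k.
All gears at start simultaneously when N is a common multiple of [15, 14, 7, 21]; the smallest such N is lcm(15, 14, 7, 21).
Start: lcm = T0 = 15
Fold in T1=14: gcd(15, 14) = 1; lcm(15, 14) = 15 * 14 / 1 = 210 / 1 = 210
Fold in T2=7: gcd(210, 7) = 7; lcm(210, 7) = 210 * 7 / 7 = 1470 / 7 = 210
Fold in T3=21: gcd(210, 21) = 21; lcm(210, 21) = 210 * 21 / 21 = 4410 / 21 = 210
Full cycle length = 210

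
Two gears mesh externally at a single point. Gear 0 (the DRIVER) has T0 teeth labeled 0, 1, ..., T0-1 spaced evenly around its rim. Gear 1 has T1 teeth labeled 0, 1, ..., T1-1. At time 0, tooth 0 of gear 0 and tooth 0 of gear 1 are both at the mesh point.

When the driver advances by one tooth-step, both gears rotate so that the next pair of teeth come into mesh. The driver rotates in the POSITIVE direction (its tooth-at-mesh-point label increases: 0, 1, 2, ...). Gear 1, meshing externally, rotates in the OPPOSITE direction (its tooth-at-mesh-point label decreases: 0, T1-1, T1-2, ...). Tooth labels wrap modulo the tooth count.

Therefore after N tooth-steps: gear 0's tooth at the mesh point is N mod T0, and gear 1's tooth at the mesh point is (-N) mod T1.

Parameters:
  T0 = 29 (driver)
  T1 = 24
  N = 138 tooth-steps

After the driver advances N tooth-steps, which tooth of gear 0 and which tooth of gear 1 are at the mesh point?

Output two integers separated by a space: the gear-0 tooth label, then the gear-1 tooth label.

Gear 0 (driver, T0=29): tooth at mesh = N mod T0
  138 = 4 * 29 + 22, so 138 mod 29 = 22
  gear 0 tooth = 22
Gear 1 (driven, T1=24): tooth at mesh = (-N) mod T1
  138 = 5 * 24 + 18, so 138 mod 24 = 18
  (-138) mod 24 = (-18) mod 24 = 24 - 18 = 6
Mesh after 138 steps: gear-0 tooth 22 meets gear-1 tooth 6

Answer: 22 6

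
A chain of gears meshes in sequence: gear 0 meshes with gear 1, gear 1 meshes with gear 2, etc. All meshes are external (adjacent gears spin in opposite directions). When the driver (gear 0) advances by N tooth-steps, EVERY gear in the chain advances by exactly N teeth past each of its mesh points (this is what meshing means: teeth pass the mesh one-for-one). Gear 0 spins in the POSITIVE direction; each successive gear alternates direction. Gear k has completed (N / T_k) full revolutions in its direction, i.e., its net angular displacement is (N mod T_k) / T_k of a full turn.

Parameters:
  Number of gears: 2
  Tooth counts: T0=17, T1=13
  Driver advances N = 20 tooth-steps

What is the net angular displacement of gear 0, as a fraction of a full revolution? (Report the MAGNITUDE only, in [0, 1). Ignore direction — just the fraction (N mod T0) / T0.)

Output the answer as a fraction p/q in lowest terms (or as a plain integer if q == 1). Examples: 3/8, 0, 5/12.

Answer: 3/17

Derivation:
Chain of 2 gears, tooth counts: [17, 13]
  gear 0: T0=17, direction=positive, advance = 20 mod 17 = 3 teeth = 3/17 turn
  gear 1: T1=13, direction=negative, advance = 20 mod 13 = 7 teeth = 7/13 turn
Gear 0: 20 mod 17 = 3
Fraction = 3 / 17 = 3/17 (gcd(3,17)=1) = 3/17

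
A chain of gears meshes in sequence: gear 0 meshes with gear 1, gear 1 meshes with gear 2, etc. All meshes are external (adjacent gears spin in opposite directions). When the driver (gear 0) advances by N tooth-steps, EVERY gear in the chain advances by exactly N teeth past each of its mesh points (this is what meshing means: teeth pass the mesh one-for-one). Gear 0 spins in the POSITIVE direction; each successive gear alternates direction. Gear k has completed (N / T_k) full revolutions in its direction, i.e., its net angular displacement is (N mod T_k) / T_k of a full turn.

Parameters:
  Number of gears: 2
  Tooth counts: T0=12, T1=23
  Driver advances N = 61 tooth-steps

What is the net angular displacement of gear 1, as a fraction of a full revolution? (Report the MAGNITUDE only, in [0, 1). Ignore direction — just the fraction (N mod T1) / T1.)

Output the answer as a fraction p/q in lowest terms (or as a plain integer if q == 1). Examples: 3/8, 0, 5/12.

Answer: 15/23

Derivation:
Chain of 2 gears, tooth counts: [12, 23]
  gear 0: T0=12, direction=positive, advance = 61 mod 12 = 1 teeth = 1/12 turn
  gear 1: T1=23, direction=negative, advance = 61 mod 23 = 15 teeth = 15/23 turn
Gear 1: 61 mod 23 = 15
Fraction = 15 / 23 = 15/23 (gcd(15,23)=1) = 15/23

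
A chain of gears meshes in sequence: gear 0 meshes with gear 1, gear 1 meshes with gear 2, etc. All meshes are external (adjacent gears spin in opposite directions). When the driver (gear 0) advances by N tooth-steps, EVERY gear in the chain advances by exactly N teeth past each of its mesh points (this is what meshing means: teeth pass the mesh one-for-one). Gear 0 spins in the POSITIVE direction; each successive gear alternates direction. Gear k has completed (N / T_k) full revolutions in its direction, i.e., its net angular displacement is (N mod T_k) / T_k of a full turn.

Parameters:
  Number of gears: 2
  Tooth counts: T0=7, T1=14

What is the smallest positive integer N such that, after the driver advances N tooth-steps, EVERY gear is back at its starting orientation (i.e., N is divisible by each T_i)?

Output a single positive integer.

Gear k returns to start when N is a multiple of T_k.
All gears at start simultaneously when N is a common multiple of [7, 14]; the smallest such N is lcm(7, 14).
Start: lcm = T0 = 7
Fold in T1=14: gcd(7, 14) = 7; lcm(7, 14) = 7 * 14 / 7 = 98 / 7 = 14
Full cycle length = 14

Answer: 14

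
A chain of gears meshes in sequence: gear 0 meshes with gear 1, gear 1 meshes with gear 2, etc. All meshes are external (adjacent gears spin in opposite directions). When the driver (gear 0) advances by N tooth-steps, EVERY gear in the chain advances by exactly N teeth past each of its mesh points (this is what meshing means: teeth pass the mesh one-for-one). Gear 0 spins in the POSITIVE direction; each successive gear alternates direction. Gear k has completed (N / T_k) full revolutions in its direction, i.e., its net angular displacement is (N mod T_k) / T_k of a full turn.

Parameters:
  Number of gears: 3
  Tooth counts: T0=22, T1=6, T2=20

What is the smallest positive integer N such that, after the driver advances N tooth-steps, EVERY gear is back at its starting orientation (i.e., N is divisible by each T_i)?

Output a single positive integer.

Answer: 660

Derivation:
Gear k returns to start when N is a multiple of T_k.
All gears at start simultaneously when N is a common multiple of [22, 6, 20]; the smallest such N is lcm(22, 6, 20).
Start: lcm = T0 = 22
Fold in T1=6: gcd(22, 6) = 2; lcm(22, 6) = 22 * 6 / 2 = 132 / 2 = 66
Fold in T2=20: gcd(66, 20) = 2; lcm(66, 20) = 66 * 20 / 2 = 1320 / 2 = 660
Full cycle length = 660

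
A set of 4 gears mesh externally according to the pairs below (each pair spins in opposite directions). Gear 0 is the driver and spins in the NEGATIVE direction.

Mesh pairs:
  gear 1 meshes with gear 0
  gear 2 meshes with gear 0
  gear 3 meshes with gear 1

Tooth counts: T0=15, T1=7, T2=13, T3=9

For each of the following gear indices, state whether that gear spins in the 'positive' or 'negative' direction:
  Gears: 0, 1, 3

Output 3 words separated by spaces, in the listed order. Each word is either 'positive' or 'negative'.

Answer: negative positive negative

Derivation:
Gear 0 (driver): negative (depth 0)
  gear 1: meshes with gear 0 -> depth 1 -> positive (opposite of gear 0)
  gear 2: meshes with gear 0 -> depth 1 -> positive (opposite of gear 0)
  gear 3: meshes with gear 1 -> depth 2 -> negative (opposite of gear 1)
Queried indices 0, 1, 3 -> negative, positive, negative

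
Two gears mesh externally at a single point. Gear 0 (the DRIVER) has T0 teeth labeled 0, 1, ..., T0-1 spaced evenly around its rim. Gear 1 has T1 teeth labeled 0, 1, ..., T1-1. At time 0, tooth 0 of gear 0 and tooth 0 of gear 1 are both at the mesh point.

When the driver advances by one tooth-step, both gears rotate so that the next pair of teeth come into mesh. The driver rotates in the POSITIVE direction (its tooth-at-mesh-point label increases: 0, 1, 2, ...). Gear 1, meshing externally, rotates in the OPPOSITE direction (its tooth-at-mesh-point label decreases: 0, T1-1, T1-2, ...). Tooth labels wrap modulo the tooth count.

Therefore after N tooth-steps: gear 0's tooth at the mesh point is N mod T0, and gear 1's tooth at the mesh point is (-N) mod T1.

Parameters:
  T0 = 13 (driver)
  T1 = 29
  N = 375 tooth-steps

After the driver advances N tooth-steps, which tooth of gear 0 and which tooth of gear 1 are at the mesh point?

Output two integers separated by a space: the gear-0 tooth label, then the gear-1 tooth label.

Answer: 11 2

Derivation:
Gear 0 (driver, T0=13): tooth at mesh = N mod T0
  375 = 28 * 13 + 11, so 375 mod 13 = 11
  gear 0 tooth = 11
Gear 1 (driven, T1=29): tooth at mesh = (-N) mod T1
  375 = 12 * 29 + 27, so 375 mod 29 = 27
  (-375) mod 29 = (-27) mod 29 = 29 - 27 = 2
Mesh after 375 steps: gear-0 tooth 11 meets gear-1 tooth 2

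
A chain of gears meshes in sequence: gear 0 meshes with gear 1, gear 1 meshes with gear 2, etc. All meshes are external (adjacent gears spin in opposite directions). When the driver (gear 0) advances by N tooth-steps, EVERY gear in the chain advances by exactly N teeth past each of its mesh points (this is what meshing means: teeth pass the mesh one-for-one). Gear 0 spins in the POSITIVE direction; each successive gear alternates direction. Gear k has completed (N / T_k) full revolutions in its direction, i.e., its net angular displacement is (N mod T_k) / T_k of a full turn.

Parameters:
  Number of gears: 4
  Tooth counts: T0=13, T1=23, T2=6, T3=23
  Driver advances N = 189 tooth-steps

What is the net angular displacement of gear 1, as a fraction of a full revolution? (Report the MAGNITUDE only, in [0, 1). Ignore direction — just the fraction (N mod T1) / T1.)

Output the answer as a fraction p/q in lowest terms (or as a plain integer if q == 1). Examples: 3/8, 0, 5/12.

Chain of 4 gears, tooth counts: [13, 23, 6, 23]
  gear 0: T0=13, direction=positive, advance = 189 mod 13 = 7 teeth = 7/13 turn
  gear 1: T1=23, direction=negative, advance = 189 mod 23 = 5 teeth = 5/23 turn
  gear 2: T2=6, direction=positive, advance = 189 mod 6 = 3 teeth = 3/6 turn
  gear 3: T3=23, direction=negative, advance = 189 mod 23 = 5 teeth = 5/23 turn
Gear 1: 189 mod 23 = 5
Fraction = 5 / 23 = 5/23 (gcd(5,23)=1) = 5/23

Answer: 5/23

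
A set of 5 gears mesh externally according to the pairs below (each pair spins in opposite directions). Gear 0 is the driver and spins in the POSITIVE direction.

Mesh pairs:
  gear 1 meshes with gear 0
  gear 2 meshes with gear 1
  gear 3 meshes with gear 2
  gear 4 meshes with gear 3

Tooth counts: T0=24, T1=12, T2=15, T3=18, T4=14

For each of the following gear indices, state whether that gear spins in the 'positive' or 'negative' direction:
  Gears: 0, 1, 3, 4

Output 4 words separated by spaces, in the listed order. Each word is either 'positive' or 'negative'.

Gear 0 (driver): positive (depth 0)
  gear 1: meshes with gear 0 -> depth 1 -> negative (opposite of gear 0)
  gear 2: meshes with gear 1 -> depth 2 -> positive (opposite of gear 1)
  gear 3: meshes with gear 2 -> depth 3 -> negative (opposite of gear 2)
  gear 4: meshes with gear 3 -> depth 4 -> positive (opposite of gear 3)
Queried indices 0, 1, 3, 4 -> positive, negative, negative, positive

Answer: positive negative negative positive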